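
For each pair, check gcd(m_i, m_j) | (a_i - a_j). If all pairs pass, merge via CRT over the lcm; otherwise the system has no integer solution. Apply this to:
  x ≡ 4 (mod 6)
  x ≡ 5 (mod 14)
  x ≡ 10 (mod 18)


Moduli 6, 14, 18 are not pairwise coprime, so CRT works modulo lcm(m_i) when all pairwise compatibility conditions hold.
Pairwise compatibility: gcd(m_i, m_j) must divide a_i - a_j for every pair.
Merge one congruence at a time:
  Start: x ≡ 4 (mod 6).
  Combine with x ≡ 5 (mod 14): gcd(6, 14) = 2, and 5 - 4 = 1 is NOT divisible by 2.
    ⇒ system is inconsistent (no integer solution).

No solution (the system is inconsistent).


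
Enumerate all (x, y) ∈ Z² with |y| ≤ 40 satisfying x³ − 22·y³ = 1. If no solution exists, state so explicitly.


The equation is x³ - 22y³ = 1. For fixed y, x³ = 22·y³ + 1, so a solution requires the RHS to be a perfect cube.
Strategy: iterate y from -40 to 40, compute RHS = 22·y³ + 1, and check whether it is a (positive or negative) perfect cube.
Check small values of y:
  y = 0: RHS = 1 = (1)³ ⇒ x = 1 works.
  y = 1: RHS = 23 is not a perfect cube.
  y = -1: RHS = -21 is not a perfect cube.
  y = 2: RHS = 177 is not a perfect cube.
  y = -2: RHS = -175 is not a perfect cube.
  y = 3: RHS = 595 is not a perfect cube.
  y = -3: RHS = -593 is not a perfect cube.
Continuing the search up to |y| = 40 finds no further solutions beyond those listed.
Collected solutions: (1, 0).

Solutions (with |y| ≤ 40): (1, 0).


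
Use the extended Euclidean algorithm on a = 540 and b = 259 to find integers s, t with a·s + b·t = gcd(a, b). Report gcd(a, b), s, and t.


Euclidean algorithm on (540, 259) — divide until remainder is 0:
  540 = 2 · 259 + 22
  259 = 11 · 22 + 17
  22 = 1 · 17 + 5
  17 = 3 · 5 + 2
  5 = 2 · 2 + 1
  2 = 2 · 1 + 0
gcd(540, 259) = 1.
Track Bezout coefficients alongside the remainders: start with r₀ = 540 = a·1 + b·0 (s = 1, t = 0) and r₁ = 259 = a·0 + b·1 (s = 0, t = 1); each new remainder r_{k+1} = r_{k-1} − q_k·r_k inherits s_{k+1} = s_{k-1} − q_k·s_k, t_{k+1} = t_{k-1} − q_k·t_k, so r_k = a·s_k + b·t_k at every step:
  q = 2: r = 22, s = 1 − 2·0 = 1, t = 0 − 2·1 = -2  (check: 540·1 + 259·(-2) = 22)
  q = 11: r = 17, s = 0 − 11·1 = -11, t = 1 − 11·(-2) = 23  (check: 540·(-11) + 259·23 = 17)
  q = 1: r = 5, s = 1 − 1·(-11) = 12, t = -2 − 1·23 = -25  (check: 540·12 + 259·(-25) = 5)
  q = 3: r = 2, s = -11 − 3·12 = -47, t = 23 − 3·(-25) = 98  (check: 540·(-47) + 259·98 = 2)
  q = 2: r = 1, s = 12 − 2·(-47) = 106, t = -25 − 2·98 = -221  (check: 540·106 + 259·(-221) = 1)
The row with r = 1 (the gcd) gives the Bezout coefficients s = 106, t = -221.
Result: 540 · (106) + 259 · (-221) = 1.

gcd(540, 259) = 1; s = 106, t = -221 (check: 540·106 + 259·(-221) = 1).


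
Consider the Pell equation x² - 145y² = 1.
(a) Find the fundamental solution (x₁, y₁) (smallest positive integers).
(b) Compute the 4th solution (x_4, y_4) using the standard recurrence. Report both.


Step 1: Find the fundamental solution (x₁, y₁) of x² - 145y² = 1.
  Expand √145 as a continued fraction. a₀ = ⌊√145⌋ = 12; iterate m_{k+1} = d_k·a_k − m_k, d_{k+1} = (145 − m_{k+1}²)/d_k, a_{k+1} = ⌊(a₀ + m_{k+1})/d_{k+1}⌋ (starting m₀ = 0, d₀ = 1), with convergents p_k = a_k·p_{k-1} + p_{k-2}, q_k = a_k·q_{k-1} + q_{k-2} (p₋₁ = 1, q₋₁ = 0):
  k = 0: a₀ = 12; p₀/q₀ = 12/1; p₀² − 145·q₀² = 144 − 145 = -1.
  k = 1: m = 12, d = 1, a = ⌊(12 + 12)/1⌋ = 24; p/q = (24·12 + 1)/(24·1 + 0) = 289/24; p² − 145·q² = 83521 − 83520 = 1.
  The first convergent with p² − 145·q² = 1 gives the fundamental solution (x₁, y₁) = (289, 24).
Step 2: Apply the recurrence (x_{n+1}, y_{n+1}) = (x₁x_n + 145y₁y_n, x₁y_n + y₁x_n) repeatedly.
  From (x_1, y_1) = (289, 24): x_2 = 289·289 + 145·24·24 = 167041; y_2 = 289·24 + 24·289 = 13872.
  From (x_2, y_2) = (167041, 13872): x_3 = 289·167041 + 145·24·13872 = 96549409; y_3 = 289·13872 + 24·167041 = 8017992.
  From (x_3, y_3) = (96549409, 8017992): x_4 = 289·96549409 + 145·24·8017992 = 55805391361; y_4 = 289·8017992 + 24·96549409 = 4634385504.
Step 3: Verify x_4² - 145·y_4² = 3114241704954373432321 - 3114241704954373432320 = 1 (should be 1). ✓

(x_1, y_1) = (289, 24); (x_4, y_4) = (55805391361, 4634385504).


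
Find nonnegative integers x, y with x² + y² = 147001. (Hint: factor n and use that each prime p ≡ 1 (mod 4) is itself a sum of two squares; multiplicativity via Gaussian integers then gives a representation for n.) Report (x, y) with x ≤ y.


Step 1: Factor n = 147001 = 29 · 37 · 137.
Step 2: Check the mod-4 condition on each prime factor: 29 ≡ 1 (mod 4), exponent 1; 37 ≡ 1 (mod 4), exponent 1; 137 ≡ 1 (mod 4), exponent 1.
All primes ≡ 3 (mod 4) appear to even exponent (or don't appear), so by the two-squares theorem n IS expressible as a sum of two squares.
Step 3: Build a representation. Here n = 29 · 37 · 137 is a product of primes ≡ 1 (mod 4). Each prime p ≡ 1 (mod 4) is itself a sum of two squares; find a² by testing p − a² for a perfect square:
  29: 29 − 1² = 28, 29 − 2² = 25 = 5² ⇒ 29 = 2² + 5².
  37: 37 − 1² = 36 = 6² ⇒ 37 = 1² + 6².
  137: 137 − 1² = 136, 137 − 2² = 133, 137 − 3² = 128, 137 − 4² = 121 = 11² ⇒ 137 = 4² + 11².
  Combine using the Brahmagupta–Fibonacci identity (a² + b²)(c² + d²) = (ac − bd)² + (ad + bc)² = (ac + bd)² + (ad − bc)²:
  29 · 37 = 1073: from (2² + 5²)(1² + 6²), take (2·1 − 5·6, 2·6 + 5·1) = (2 − 30, 12 + 5) = (-28, 17); dropping signs (only squares matter) gives (28, 17); check 28² + 17² = 784 + 289 = 1073 ✓.
  1073 · 137 = 147001: from (28² + 17²)(4² + 11²), take (28·4 − 17·11, 28·11 + 17·4) = (112 − 187, 308 + 68) = (-75, 376); dropping signs (only squares matter) gives (75, 376); check 75² + 376² = 5625 + 141376 = 147001 ✓.
Step 4: Order so x ≤ y and verify: 75² + 376² = 5625 + 141376 = 147001 = n. ✓

n = 147001 = 75² + 376² (one valid representation with x ≤ y).


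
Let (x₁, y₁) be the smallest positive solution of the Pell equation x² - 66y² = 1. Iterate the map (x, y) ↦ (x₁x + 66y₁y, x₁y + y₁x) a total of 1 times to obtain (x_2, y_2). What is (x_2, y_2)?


Step 1: Find the fundamental solution (x₁, y₁) of x² - 66y² = 1.
  Expand √66 as a continued fraction. a₀ = ⌊√66⌋ = 8; iterate m_{k+1} = d_k·a_k − m_k, d_{k+1} = (66 − m_{k+1}²)/d_k, a_{k+1} = ⌊(a₀ + m_{k+1})/d_{k+1}⌋ (starting m₀ = 0, d₀ = 1), with convergents p_k = a_k·p_{k-1} + p_{k-2}, q_k = a_k·q_{k-1} + q_{k-2} (p₋₁ = 1, q₋₁ = 0):
  k = 0: a₀ = 8; p₀/q₀ = 8/1; p₀² − 66·q₀² = 64 − 66 = -2.
  k = 1: m = 8, d = 2, a = ⌊(8 + 8)/2⌋ = 8; p/q = (8·8 + 1)/(8·1 + 0) = 65/8; p² − 66·q² = 4225 − 4224 = 1.
  The first convergent with p² − 66·q² = 1 gives the fundamental solution (x₁, y₁) = (65, 8).
Step 2: Apply the recurrence (x_{n+1}, y_{n+1}) = (x₁x_n + 66y₁y_n, x₁y_n + y₁x_n) repeatedly.
  From (x_1, y_1) = (65, 8): x_2 = 65·65 + 66·8·8 = 8449; y_2 = 65·8 + 8·65 = 1040.
Step 3: Verify x_2² - 66·y_2² = 71385601 - 71385600 = 1 (should be 1). ✓

(x_1, y_1) = (65, 8); (x_2, y_2) = (8449, 1040).


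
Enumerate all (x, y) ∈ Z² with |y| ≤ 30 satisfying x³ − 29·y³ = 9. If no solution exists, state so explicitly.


The equation is x³ - 29y³ = 9. For fixed y, x³ = 29·y³ + 9, so a solution requires the RHS to be a perfect cube.
Strategy: iterate y from -30 to 30, compute RHS = 29·y³ + 9, and check whether it is a (positive or negative) perfect cube.
Check small values of y:
  y = 0: RHS = 9 is not a perfect cube.
  y = 1: RHS = 38 is not a perfect cube.
  y = -1: RHS = -20 is not a perfect cube.
  y = 2: RHS = 241 is not a perfect cube.
  y = -2: RHS = -223 is not a perfect cube.
  y = 3: RHS = 792 is not a perfect cube.
  y = -3: RHS = -774 is not a perfect cube.
Continuing the search up to |y| = 30 finds no solutions either.
No (x, y) in the scanned range satisfies the equation.

No integer solutions with |y| ≤ 30.


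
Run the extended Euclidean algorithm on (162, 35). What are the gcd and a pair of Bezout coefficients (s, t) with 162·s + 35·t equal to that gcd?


Euclidean algorithm on (162, 35) — divide until remainder is 0:
  162 = 4 · 35 + 22
  35 = 1 · 22 + 13
  22 = 1 · 13 + 9
  13 = 1 · 9 + 4
  9 = 2 · 4 + 1
  4 = 4 · 1 + 0
gcd(162, 35) = 1.
Track Bezout coefficients alongside the remainders: start with r₀ = 162 = a·1 + b·0 (s = 1, t = 0) and r₁ = 35 = a·0 + b·1 (s = 0, t = 1); each new remainder r_{k+1} = r_{k-1} − q_k·r_k inherits s_{k+1} = s_{k-1} − q_k·s_k, t_{k+1} = t_{k-1} − q_k·t_k, so r_k = a·s_k + b·t_k at every step:
  q = 4: r = 22, s = 1 − 4·0 = 1, t = 0 − 4·1 = -4  (check: 162·1 + 35·(-4) = 22)
  q = 1: r = 13, s = 0 − 1·1 = -1, t = 1 − 1·(-4) = 5  (check: 162·(-1) + 35·5 = 13)
  q = 1: r = 9, s = 1 − 1·(-1) = 2, t = -4 − 1·5 = -9  (check: 162·2 + 35·(-9) = 9)
  q = 1: r = 4, s = -1 − 1·2 = -3, t = 5 − 1·(-9) = 14  (check: 162·(-3) + 35·14 = 4)
  q = 2: r = 1, s = 2 − 2·(-3) = 8, t = -9 − 2·14 = -37  (check: 162·8 + 35·(-37) = 1)
The row with r = 1 (the gcd) gives the Bezout coefficients s = 8, t = -37.
Result: 162 · (8) + 35 · (-37) = 1.

gcd(162, 35) = 1; s = 8, t = -37 (check: 162·8 + 35·(-37) = 1).


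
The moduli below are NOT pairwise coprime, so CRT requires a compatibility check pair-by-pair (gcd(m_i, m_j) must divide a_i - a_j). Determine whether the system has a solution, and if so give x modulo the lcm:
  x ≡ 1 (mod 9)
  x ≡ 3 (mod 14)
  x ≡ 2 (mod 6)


Moduli 9, 14, 6 are not pairwise coprime, so CRT works modulo lcm(m_i) when all pairwise compatibility conditions hold.
Pairwise compatibility: gcd(m_i, m_j) must divide a_i - a_j for every pair.
Merge one congruence at a time:
  Start: x ≡ 1 (mod 9).
  Combine with x ≡ 3 (mod 14): gcd(9, 14) = 1; 3 - 1 = 2, which IS divisible by 1, so compatible.
    Write x = 1 + 9·t and substitute into x ≡ 3 (mod 14): 9·t ≡ 3 − 1 = 2 (mod 14).
    The inverse of 9 mod 14 is 11 (since 9·11 = 99 = 7·14 + 1), so t ≡ 11·2 = 22 ≡ 8 (mod 14).
    Then x = 1 + 9·8 = 73, valid modulo lcm(9, 14) = 126: x ≡ 73 (mod 126).
  Combine with x ≡ 2 (mod 6): gcd(126, 6) = 6, and 2 - 73 = -71 is NOT divisible by 6.
    ⇒ system is inconsistent (no integer solution).

No solution (the system is inconsistent).


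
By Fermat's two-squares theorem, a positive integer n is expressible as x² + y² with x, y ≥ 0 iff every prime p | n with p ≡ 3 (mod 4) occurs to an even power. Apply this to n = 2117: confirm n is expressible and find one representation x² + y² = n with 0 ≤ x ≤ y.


Step 1: Factor n = 2117 = 29 · 73.
Step 2: Check the mod-4 condition on each prime factor: 29 ≡ 1 (mod 4), exponent 1; 73 ≡ 1 (mod 4), exponent 1.
All primes ≡ 3 (mod 4) appear to even exponent (or don't appear), so by the two-squares theorem n IS expressible as a sum of two squares.
Step 3: Build a representation. Here n = 29 · 73 is a product of primes ≡ 1 (mod 4). Each prime p ≡ 1 (mod 4) is itself a sum of two squares; find a² by testing p − a² for a perfect square:
  29: 29 − 1² = 28, 29 − 2² = 25 = 5² ⇒ 29 = 2² + 5².
  73: 73 − 1² = 72, 73 − 2² = 69, 73 − 3² = 64 = 8² ⇒ 73 = 3² + 8².
  Combine using the Brahmagupta–Fibonacci identity (a² + b²)(c² + d²) = (ac − bd)² + (ad + bc)² = (ac + bd)² + (ad − bc)²:
  29 · 73 = 2117: from (2² + 5²)(3² + 8²), take (2·3 − 5·8, 2·8 + 5·3) = (6 − 40, 16 + 15) = (-34, 31); dropping signs (only squares matter) gives (34, 31); check 34² + 31² = 1156 + 961 = 2117 ✓.
Step 4: Order so x ≤ y and verify: 31² + 34² = 961 + 1156 = 2117 = n. ✓

n = 2117 = 31² + 34² (one valid representation with x ≤ y).


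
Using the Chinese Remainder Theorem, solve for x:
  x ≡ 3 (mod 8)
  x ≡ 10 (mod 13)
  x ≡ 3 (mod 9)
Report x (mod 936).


Moduli 8, 13, 9 are pairwise coprime; by CRT there is a unique solution modulo M = 8 · 13 · 9 = 936.
Solve pairwise, accumulating the modulus:
  Start with x ≡ 3 (mod 8).
  Combine with x ≡ 10 (mod 13): since gcd(8, 13) = 1, we get a unique residue mod 104.
    Write x = 3 + 8·t and substitute into x ≡ 10 (mod 13): 8·t ≡ 10 − 3 = 7 (mod 13).
    The inverse of 8 mod 13 is 5 (since 8·5 = 40 = 3·13 + 1), so t ≡ 5·7 = 35 ≡ 9 (mod 13).
    Then x = 3 + 8·9 = 75, valid modulo lcm(8, 13) = 104: x ≡ 75 (mod 104).
  Combine with x ≡ 3 (mod 9): since gcd(104, 9) = 1, we get a unique residue mod 936.
    Write x = 75 + 104·t and substitute into x ≡ 3 (mod 9): 104·t ≡ 3 − 75 = -72 (mod 9).
    Reduce coefficients mod 9: 5·t ≡ 0 (mod 9).
    The inverse of 5 mod 9 is 2 (since 5·2 = 10 = 1·9 + 1), so t ≡ 2·0 = 0 ≡ 0 (mod 9).
    Then x = 75 + 104·0 = 75, valid modulo lcm(104, 9) = 936: x ≡ 75 (mod 936).
Verify: 75 mod 8 = 3 ✓, 75 mod 13 = 10 ✓, 75 mod 9 = 3 ✓.

x ≡ 75 (mod 936).


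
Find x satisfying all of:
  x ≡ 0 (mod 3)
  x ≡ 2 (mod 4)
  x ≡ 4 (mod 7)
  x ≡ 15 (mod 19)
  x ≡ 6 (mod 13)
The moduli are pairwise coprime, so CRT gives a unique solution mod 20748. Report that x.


Product of moduli M = 3 · 4 · 7 · 19 · 13 = 20748.
Merge one congruence at a time:
  Start: x ≡ 0 (mod 3).
  Combine with x ≡ 2 (mod 4); new modulus lcm = 12.
    Write x = 0 + 3·t and substitute into x ≡ 2 (mod 4): 3·t ≡ 2 − 0 = 2 (mod 4).
    The inverse of 3 mod 4 is 3 (since 3·3 = 9 = 2·4 + 1), so t ≡ 3·2 = 6 ≡ 2 (mod 4).
    Then x = 0 + 3·2 = 6, valid modulo lcm(3, 4) = 12: x ≡ 6 (mod 12).
  Combine with x ≡ 4 (mod 7); new modulus lcm = 84.
    Write x = 6 + 12·t and substitute into x ≡ 4 (mod 7): 12·t ≡ 4 − 6 = -2 (mod 7).
    Reduce coefficients mod 7: 5·t ≡ 5 (mod 7).
    The inverse of 5 mod 7 is 3 (since 5·3 = 15 = 2·7 + 1), so t ≡ 3·5 = 15 ≡ 1 (mod 7).
    Then x = 6 + 12·1 = 18, valid modulo lcm(12, 7) = 84: x ≡ 18 (mod 84).
  Combine with x ≡ 15 (mod 19); new modulus lcm = 1596.
    Write x = 18 + 84·t and substitute into x ≡ 15 (mod 19): 84·t ≡ 15 − 18 = -3 (mod 19).
    Reduce coefficients mod 19: 8·t ≡ 16 (mod 19).
    The inverse of 8 mod 19 is 12 (since 8·12 = 96 = 5·19 + 1), so t ≡ 12·16 = 192 ≡ 2 (mod 19).
    Then x = 18 + 84·2 = 186, valid modulo lcm(84, 19) = 1596: x ≡ 186 (mod 1596).
  Combine with x ≡ 6 (mod 13); new modulus lcm = 20748.
    Write x = 186 + 1596·t and substitute into x ≡ 6 (mod 13): 1596·t ≡ 6 − 186 = -180 (mod 13).
    Reduce coefficients mod 13: 10·t ≡ 2 (mod 13).
    The inverse of 10 mod 13 is 4 (since 10·4 = 40 = 3·13 + 1), so t ≡ 4·2 = 8 ≡ 8 (mod 13).
    Then x = 186 + 1596·8 = 12954, valid modulo lcm(1596, 13) = 20748: x ≡ 12954 (mod 20748).
Verify against each original: 12954 mod 3 = 0, 12954 mod 4 = 2, 12954 mod 7 = 4, 12954 mod 19 = 15, 12954 mod 13 = 6.

x ≡ 12954 (mod 20748).


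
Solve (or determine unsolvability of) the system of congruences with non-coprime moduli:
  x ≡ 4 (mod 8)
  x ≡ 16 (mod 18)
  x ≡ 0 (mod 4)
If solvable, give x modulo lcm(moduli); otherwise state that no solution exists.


Moduli 8, 18, 4 are not pairwise coprime, so CRT works modulo lcm(m_i) when all pairwise compatibility conditions hold.
Pairwise compatibility: gcd(m_i, m_j) must divide a_i - a_j for every pair.
Merge one congruence at a time:
  Start: x ≡ 4 (mod 8).
  Combine with x ≡ 16 (mod 18): gcd(8, 18) = 2; 16 - 4 = 12, which IS divisible by 2, so compatible.
    Write x = 4 + 8·t and substitute into x ≡ 16 (mod 18): 8·t ≡ 16 − 4 = 12 (mod 18).
    Divide the congruence (and modulus) by g = 2: 4·t ≡ 6 (mod 9).
    The inverse of 4 mod 9 is 7 (since 4·7 = 28 = 3·9 + 1), so t ≡ 7·6 = 42 ≡ 6 (mod 9).
    Then x = 4 + 8·6 = 52, valid modulo lcm(8, 18) = 72: x ≡ 52 (mod 72).
  Combine with x ≡ 0 (mod 4): gcd(72, 4) = 4; 0 - 52 = -52, which IS divisible by 4, so compatible.
    Write x = 52 + 72·t and substitute into x ≡ 0 (mod 4): 72·t ≡ 0 − 52 = -52 (mod 4).
    Divide the congruence (and modulus) by g = 4: 18·t ≡ -13 (mod 1).
    Modulo 1 every t works; take t = 0.
    Then x = 52 + 72·0 = 52, valid modulo lcm(72, 4) = 72: x ≡ 52 (mod 72).
Verify: 52 mod 8 = 4, 52 mod 18 = 16, 52 mod 4 = 0.

x ≡ 52 (mod 72).


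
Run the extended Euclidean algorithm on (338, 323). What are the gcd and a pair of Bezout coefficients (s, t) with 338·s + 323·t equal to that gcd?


Euclidean algorithm on (338, 323) — divide until remainder is 0:
  338 = 1 · 323 + 15
  323 = 21 · 15 + 8
  15 = 1 · 8 + 7
  8 = 1 · 7 + 1
  7 = 7 · 1 + 0
gcd(338, 323) = 1.
Track Bezout coefficients alongside the remainders: start with r₀ = 338 = a·1 + b·0 (s = 1, t = 0) and r₁ = 323 = a·0 + b·1 (s = 0, t = 1); each new remainder r_{k+1} = r_{k-1} − q_k·r_k inherits s_{k+1} = s_{k-1} − q_k·s_k, t_{k+1} = t_{k-1} − q_k·t_k, so r_k = a·s_k + b·t_k at every step:
  q = 1: r = 15, s = 1 − 1·0 = 1, t = 0 − 1·1 = -1  (check: 338·1 + 323·(-1) = 15)
  q = 21: r = 8, s = 0 − 21·1 = -21, t = 1 − 21·(-1) = 22  (check: 338·(-21) + 323·22 = 8)
  q = 1: r = 7, s = 1 − 1·(-21) = 22, t = -1 − 1·22 = -23  (check: 338·22 + 323·(-23) = 7)
  q = 1: r = 1, s = -21 − 1·22 = -43, t = 22 − 1·(-23) = 45  (check: 338·(-43) + 323·45 = 1)
The row with r = 1 (the gcd) gives the Bezout coefficients s = -43, t = 45.
Result: 338 · (-43) + 323 · (45) = 1.

gcd(338, 323) = 1; s = -43, t = 45 (check: 338·(-43) + 323·45 = 1).


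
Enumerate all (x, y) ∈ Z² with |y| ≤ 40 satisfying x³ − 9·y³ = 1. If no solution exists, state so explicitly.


The equation is x³ - 9y³ = 1. For fixed y, x³ = 9·y³ + 1, so a solution requires the RHS to be a perfect cube.
Strategy: iterate y from -40 to 40, compute RHS = 9·y³ + 1, and check whether it is a (positive or negative) perfect cube.
Check small values of y:
  y = 0: RHS = 1 = (1)³ ⇒ x = 1 works.
  y = 1: RHS = 10 is not a perfect cube.
  y = -1: RHS = -8 = (-2)³ ⇒ x = -2 works.
  y = 2: RHS = 73 is not a perfect cube.
  y = -2: RHS = -71 is not a perfect cube.
  y = 3: RHS = 244 is not a perfect cube.
  y = -3: RHS = -242 is not a perfect cube.
Continuing the search up to |y| = 40 finds no further solutions beyond those listed.
Collected solutions: (1, 0), (-2, -1).

Solutions (with |y| ≤ 40): (1, 0), (-2, -1).


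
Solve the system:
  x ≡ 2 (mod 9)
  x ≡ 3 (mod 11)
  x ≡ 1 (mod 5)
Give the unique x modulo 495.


Moduli 9, 11, 5 are pairwise coprime; by CRT there is a unique solution modulo M = 9 · 11 · 5 = 495.
Solve pairwise, accumulating the modulus:
  Start with x ≡ 2 (mod 9).
  Combine with x ≡ 3 (mod 11): since gcd(9, 11) = 1, we get a unique residue mod 99.
    Write x = 2 + 9·t and substitute into x ≡ 3 (mod 11): 9·t ≡ 3 − 2 = 1 (mod 11).
    The inverse of 9 mod 11 is 5 (since 9·5 = 45 = 4·11 + 1), so t ≡ 5·1 = 5 ≡ 5 (mod 11).
    Then x = 2 + 9·5 = 47, valid modulo lcm(9, 11) = 99: x ≡ 47 (mod 99).
  Combine with x ≡ 1 (mod 5): since gcd(99, 5) = 1, we get a unique residue mod 495.
    Write x = 47 + 99·t and substitute into x ≡ 1 (mod 5): 99·t ≡ 1 − 47 = -46 (mod 5).
    Reduce coefficients mod 5: 4·t ≡ 4 (mod 5).
    The inverse of 4 mod 5 is 4 (since 4·4 = 16 = 3·5 + 1), so t ≡ 4·4 = 16 ≡ 1 (mod 5).
    Then x = 47 + 99·1 = 146, valid modulo lcm(99, 5) = 495: x ≡ 146 (mod 495).
Verify: 146 mod 9 = 2 ✓, 146 mod 11 = 3 ✓, 146 mod 5 = 1 ✓.

x ≡ 146 (mod 495).


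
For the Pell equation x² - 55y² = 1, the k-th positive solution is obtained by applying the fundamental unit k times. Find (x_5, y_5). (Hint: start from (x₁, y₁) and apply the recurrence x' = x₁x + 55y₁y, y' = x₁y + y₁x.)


Step 1: Find the fundamental solution (x₁, y₁) of x² - 55y² = 1.
  Expand √55 as a continued fraction. a₀ = ⌊√55⌋ = 7; iterate m_{k+1} = d_k·a_k − m_k, d_{k+1} = (55 − m_{k+1}²)/d_k, a_{k+1} = ⌊(a₀ + m_{k+1})/d_{k+1}⌋ (starting m₀ = 0, d₀ = 1), with convergents p_k = a_k·p_{k-1} + p_{k-2}, q_k = a_k·q_{k-1} + q_{k-2} (p₋₁ = 1, q₋₁ = 0):
  k = 0: a₀ = 7; p₀/q₀ = 7/1; p₀² − 55·q₀² = 49 − 55 = -6.
  k = 1: m = 7, d = 6, a = ⌊(7 + 7)/6⌋ = 2; p/q = (2·7 + 1)/(2·1 + 0) = 15/2; p² − 55·q² = 225 − 220 = 5.
  k = 2: m = 5, d = 5, a = ⌊(7 + 5)/5⌋ = 2; p/q = (2·15 + 7)/(2·2 + 1) = 37/5; p² − 55·q² = 1369 − 1375 = -6.
  k = 3: m = 5, d = 6, a = ⌊(7 + 5)/6⌋ = 2; p/q = (2·37 + 15)/(2·5 + 2) = 89/12; p² − 55·q² = 7921 − 7920 = 1.
  The first convergent with p² − 55·q² = 1 gives the fundamental solution (x₁, y₁) = (89, 12).
Step 2: Apply the recurrence (x_{n+1}, y_{n+1}) = (x₁x_n + 55y₁y_n, x₁y_n + y₁x_n) repeatedly.
  From (x_1, y_1) = (89, 12): x_2 = 89·89 + 55·12·12 = 15841; y_2 = 89·12 + 12·89 = 2136.
  From (x_2, y_2) = (15841, 2136): x_3 = 89·15841 + 55·12·2136 = 2819609; y_3 = 89·2136 + 12·15841 = 380196.
  From (x_3, y_3) = (2819609, 380196): x_4 = 89·2819609 + 55·12·380196 = 501874561; y_4 = 89·380196 + 12·2819609 = 67672752.
  From (x_4, y_4) = (501874561, 67672752): x_5 = 89·501874561 + 55·12·67672752 = 89330852249; y_5 = 89·67672752 + 12·501874561 = 12045369660.
Step 3: Verify x_5² - 55·y_5² = 7980001163532668358001 - 7980001163532668358000 = 1 (should be 1). ✓

(x_1, y_1) = (89, 12); (x_5, y_5) = (89330852249, 12045369660).


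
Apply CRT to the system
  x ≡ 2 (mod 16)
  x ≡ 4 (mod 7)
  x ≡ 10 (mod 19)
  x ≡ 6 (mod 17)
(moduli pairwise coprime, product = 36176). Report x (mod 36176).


Product of moduli M = 16 · 7 · 19 · 17 = 36176.
Merge one congruence at a time:
  Start: x ≡ 2 (mod 16).
  Combine with x ≡ 4 (mod 7); new modulus lcm = 112.
    Write x = 2 + 16·t and substitute into x ≡ 4 (mod 7): 16·t ≡ 4 − 2 = 2 (mod 7).
    Reduce coefficients mod 7: 2·t ≡ 2 (mod 7).
    The inverse of 2 mod 7 is 4 (since 2·4 = 8 = 1·7 + 1), so t ≡ 4·2 = 8 ≡ 1 (mod 7).
    Then x = 2 + 16·1 = 18, valid modulo lcm(16, 7) = 112: x ≡ 18 (mod 112).
  Combine with x ≡ 10 (mod 19); new modulus lcm = 2128.
    Write x = 18 + 112·t and substitute into x ≡ 10 (mod 19): 112·t ≡ 10 − 18 = -8 (mod 19).
    Reduce coefficients mod 19: 17·t ≡ 11 (mod 19).
    The inverse of 17 mod 19 is 9 (since 17·9 = 153 = 8·19 + 1), so t ≡ 9·11 = 99 ≡ 4 (mod 19).
    Then x = 18 + 112·4 = 466, valid modulo lcm(112, 19) = 2128: x ≡ 466 (mod 2128).
  Combine with x ≡ 6 (mod 17); new modulus lcm = 36176.
    Write x = 466 + 2128·t and substitute into x ≡ 6 (mod 17): 2128·t ≡ 6 − 466 = -460 (mod 17).
    Reduce coefficients mod 17: 3·t ≡ 16 (mod 17).
    The inverse of 3 mod 17 is 6 (since 3·6 = 18 = 1·17 + 1), so t ≡ 6·16 = 96 ≡ 11 (mod 17).
    Then x = 466 + 2128·11 = 23874, valid modulo lcm(2128, 17) = 36176: x ≡ 23874 (mod 36176).
Verify against each original: 23874 mod 16 = 2, 23874 mod 7 = 4, 23874 mod 19 = 10, 23874 mod 17 = 6.

x ≡ 23874 (mod 36176).


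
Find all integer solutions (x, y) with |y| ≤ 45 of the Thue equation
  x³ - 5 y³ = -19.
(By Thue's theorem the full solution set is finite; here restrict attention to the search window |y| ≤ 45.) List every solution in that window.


The equation is x³ - 5y³ = -19. For fixed y, x³ = 5·y³ − 19, so a solution requires the RHS to be a perfect cube.
Strategy: iterate y from -45 to 45, compute RHS = 5·y³ − 19, and check whether it is a (positive or negative) perfect cube.
Check small values of y:
  y = 0: RHS = -19 is not a perfect cube.
  y = 1: RHS = -14 is not a perfect cube.
  y = -1: RHS = -24 is not a perfect cube.
  y = 2: RHS = 21 is not a perfect cube.
  y = -2: RHS = -59 is not a perfect cube.
  y = 3: RHS = 116 is not a perfect cube.
  y = -3: RHS = -154 is not a perfect cube.
Continuing the search up to |y| = 45 finds no solutions either.
No (x, y) in the scanned range satisfies the equation.

No integer solutions with |y| ≤ 45.


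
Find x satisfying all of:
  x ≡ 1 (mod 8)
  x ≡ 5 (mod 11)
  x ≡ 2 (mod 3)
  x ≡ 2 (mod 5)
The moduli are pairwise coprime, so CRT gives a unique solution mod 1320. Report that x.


Product of moduli M = 8 · 11 · 3 · 5 = 1320.
Merge one congruence at a time:
  Start: x ≡ 1 (mod 8).
  Combine with x ≡ 5 (mod 11); new modulus lcm = 88.
    Write x = 1 + 8·t and substitute into x ≡ 5 (mod 11): 8·t ≡ 5 − 1 = 4 (mod 11).
    The inverse of 8 mod 11 is 7 (since 8·7 = 56 = 5·11 + 1), so t ≡ 7·4 = 28 ≡ 6 (mod 11).
    Then x = 1 + 8·6 = 49, valid modulo lcm(8, 11) = 88: x ≡ 49 (mod 88).
  Combine with x ≡ 2 (mod 3); new modulus lcm = 264.
    Write x = 49 + 88·t and substitute into x ≡ 2 (mod 3): 88·t ≡ 2 − 49 = -47 (mod 3).
    Reduce coefficients mod 3: 1·t ≡ 1 (mod 3).
    So t ≡ 1 (mod 3).
    Then x = 49 + 88·1 = 137, valid modulo lcm(88, 3) = 264: x ≡ 137 (mod 264).
  Combine with x ≡ 2 (mod 5); new modulus lcm = 1320.
    Write x = 137 + 264·t and substitute into x ≡ 2 (mod 5): 264·t ≡ 2 − 137 = -135 (mod 5).
    Reduce coefficients mod 5: 4·t ≡ 0 (mod 5).
    The inverse of 4 mod 5 is 4 (since 4·4 = 16 = 3·5 + 1), so t ≡ 4·0 = 0 ≡ 0 (mod 5).
    Then x = 137 + 264·0 = 137, valid modulo lcm(264, 5) = 1320: x ≡ 137 (mod 1320).
Verify against each original: 137 mod 8 = 1, 137 mod 11 = 5, 137 mod 3 = 2, 137 mod 5 = 2.

x ≡ 137 (mod 1320).


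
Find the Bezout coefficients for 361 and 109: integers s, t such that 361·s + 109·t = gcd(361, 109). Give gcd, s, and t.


Euclidean algorithm on (361, 109) — divide until remainder is 0:
  361 = 3 · 109 + 34
  109 = 3 · 34 + 7
  34 = 4 · 7 + 6
  7 = 1 · 6 + 1
  6 = 6 · 1 + 0
gcd(361, 109) = 1.
Track Bezout coefficients alongside the remainders: start with r₀ = 361 = a·1 + b·0 (s = 1, t = 0) and r₁ = 109 = a·0 + b·1 (s = 0, t = 1); each new remainder r_{k+1} = r_{k-1} − q_k·r_k inherits s_{k+1} = s_{k-1} − q_k·s_k, t_{k+1} = t_{k-1} − q_k·t_k, so r_k = a·s_k + b·t_k at every step:
  q = 3: r = 34, s = 1 − 3·0 = 1, t = 0 − 3·1 = -3  (check: 361·1 + 109·(-3) = 34)
  q = 3: r = 7, s = 0 − 3·1 = -3, t = 1 − 3·(-3) = 10  (check: 361·(-3) + 109·10 = 7)
  q = 4: r = 6, s = 1 − 4·(-3) = 13, t = -3 − 4·10 = -43  (check: 361·13 + 109·(-43) = 6)
  q = 1: r = 1, s = -3 − 1·13 = -16, t = 10 − 1·(-43) = 53  (check: 361·(-16) + 109·53 = 1)
The row with r = 1 (the gcd) gives the Bezout coefficients s = -16, t = 53.
Result: 361 · (-16) + 109 · (53) = 1.

gcd(361, 109) = 1; s = -16, t = 53 (check: 361·(-16) + 109·53 = 1).


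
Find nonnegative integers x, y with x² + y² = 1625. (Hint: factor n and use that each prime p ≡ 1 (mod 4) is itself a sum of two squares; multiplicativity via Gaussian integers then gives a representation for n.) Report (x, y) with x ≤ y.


Step 1: Factor n = 1625 = 5^3 · 13.
Step 2: Check the mod-4 condition on each prime factor: 5 ≡ 1 (mod 4), exponent 3; 13 ≡ 1 (mod 4), exponent 1.
All primes ≡ 3 (mod 4) appear to even exponent (or don't appear), so by the two-squares theorem n IS expressible as a sum of two squares.
Step 3: Build a representation. Group n = k² · m with k = 5 and m = 5 · 13 = 65 (a product of primes ≡ 1 (mod 4)); a representation of m scales to one of n via (k·x)² + (k·y)² = k²(x² + y²). Each prime p ≡ 1 (mod 4) is itself a sum of two squares; find a² by testing p − a² for a perfect square:
  5: 5 − 1² = 4 = 2² ⇒ 5 = 1² + 2².
  13: 13 − 1² = 12, 13 − 2² = 9 = 3² ⇒ 13 = 2² + 3².
  Combine using the Brahmagupta–Fibonacci identity (a² + b²)(c² + d²) = (ac − bd)² + (ad + bc)² = (ac + bd)² + (ad − bc)²:
  5 · 13 = 65: from (1² + 2²)(2² + 3²), take (1·2 − 2·3, 1·3 + 2·2) = (2 − 6, 3 + 4) = (-4, 7); dropping signs (only squares matter) gives (4, 7); check 4² + 7² = 16 + 49 = 65 ✓.
  Scale by k = 5: (5·4, 5·7) = (20, 35).
Step 4: Order so x ≤ y and verify: 20² + 35² = 400 + 1225 = 1625 = n. ✓

n = 1625 = 20² + 35² (one valid representation with x ≤ y).


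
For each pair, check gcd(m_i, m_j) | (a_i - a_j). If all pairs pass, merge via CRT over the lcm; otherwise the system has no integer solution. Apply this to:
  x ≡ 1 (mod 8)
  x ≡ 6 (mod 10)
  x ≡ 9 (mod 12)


Moduli 8, 10, 12 are not pairwise coprime, so CRT works modulo lcm(m_i) when all pairwise compatibility conditions hold.
Pairwise compatibility: gcd(m_i, m_j) must divide a_i - a_j for every pair.
Merge one congruence at a time:
  Start: x ≡ 1 (mod 8).
  Combine with x ≡ 6 (mod 10): gcd(8, 10) = 2, and 6 - 1 = 5 is NOT divisible by 2.
    ⇒ system is inconsistent (no integer solution).

No solution (the system is inconsistent).


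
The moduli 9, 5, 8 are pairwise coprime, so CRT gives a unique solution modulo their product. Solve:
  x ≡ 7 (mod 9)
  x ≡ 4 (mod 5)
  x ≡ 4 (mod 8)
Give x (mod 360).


Moduli 9, 5, 8 are pairwise coprime; by CRT there is a unique solution modulo M = 9 · 5 · 8 = 360.
Solve pairwise, accumulating the modulus:
  Start with x ≡ 7 (mod 9).
  Combine with x ≡ 4 (mod 5): since gcd(9, 5) = 1, we get a unique residue mod 45.
    Write x = 7 + 9·t and substitute into x ≡ 4 (mod 5): 9·t ≡ 4 − 7 = -3 (mod 5).
    Reduce coefficients mod 5: 4·t ≡ 2 (mod 5).
    The inverse of 4 mod 5 is 4 (since 4·4 = 16 = 3·5 + 1), so t ≡ 4·2 = 8 ≡ 3 (mod 5).
    Then x = 7 + 9·3 = 34, valid modulo lcm(9, 5) = 45: x ≡ 34 (mod 45).
  Combine with x ≡ 4 (mod 8): since gcd(45, 8) = 1, we get a unique residue mod 360.
    Write x = 34 + 45·t and substitute into x ≡ 4 (mod 8): 45·t ≡ 4 − 34 = -30 (mod 8).
    Reduce coefficients mod 8: 5·t ≡ 2 (mod 8).
    The inverse of 5 mod 8 is 5 (since 5·5 = 25 = 3·8 + 1), so t ≡ 5·2 = 10 ≡ 2 (mod 8).
    Then x = 34 + 45·2 = 124, valid modulo lcm(45, 8) = 360: x ≡ 124 (mod 360).
Verify: 124 mod 9 = 7 ✓, 124 mod 5 = 4 ✓, 124 mod 8 = 4 ✓.

x ≡ 124 (mod 360).


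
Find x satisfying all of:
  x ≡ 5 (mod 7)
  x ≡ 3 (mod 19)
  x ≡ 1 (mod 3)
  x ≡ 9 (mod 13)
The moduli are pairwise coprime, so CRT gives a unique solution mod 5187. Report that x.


Product of moduli M = 7 · 19 · 3 · 13 = 5187.
Merge one congruence at a time:
  Start: x ≡ 5 (mod 7).
  Combine with x ≡ 3 (mod 19); new modulus lcm = 133.
    Write x = 5 + 7·t and substitute into x ≡ 3 (mod 19): 7·t ≡ 3 − 5 = -2 (mod 19).
    Reduce coefficients mod 19: 7·t ≡ 17 (mod 19).
    The inverse of 7 mod 19 is 11 (since 7·11 = 77 = 4·19 + 1), so t ≡ 11·17 = 187 ≡ 16 (mod 19).
    Then x = 5 + 7·16 = 117, valid modulo lcm(7, 19) = 133: x ≡ 117 (mod 133).
  Combine with x ≡ 1 (mod 3); new modulus lcm = 399.
    Write x = 117 + 133·t and substitute into x ≡ 1 (mod 3): 133·t ≡ 1 − 117 = -116 (mod 3).
    Reduce coefficients mod 3: 1·t ≡ 1 (mod 3).
    So t ≡ 1 (mod 3).
    Then x = 117 + 133·1 = 250, valid modulo lcm(133, 3) = 399: x ≡ 250 (mod 399).
  Combine with x ≡ 9 (mod 13); new modulus lcm = 5187.
    Write x = 250 + 399·t and substitute into x ≡ 9 (mod 13): 399·t ≡ 9 − 250 = -241 (mod 13).
    Reduce coefficients mod 13: 9·t ≡ 6 (mod 13).
    The inverse of 9 mod 13 is 3 (since 9·3 = 27 = 2·13 + 1), so t ≡ 3·6 = 18 ≡ 5 (mod 13).
    Then x = 250 + 399·5 = 2245, valid modulo lcm(399, 13) = 5187: x ≡ 2245 (mod 5187).
Verify against each original: 2245 mod 7 = 5, 2245 mod 19 = 3, 2245 mod 3 = 1, 2245 mod 13 = 9.

x ≡ 2245 (mod 5187).


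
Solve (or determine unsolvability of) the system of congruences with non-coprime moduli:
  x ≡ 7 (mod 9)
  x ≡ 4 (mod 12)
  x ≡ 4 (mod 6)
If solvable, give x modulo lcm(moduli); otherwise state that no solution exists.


Moduli 9, 12, 6 are not pairwise coprime, so CRT works modulo lcm(m_i) when all pairwise compatibility conditions hold.
Pairwise compatibility: gcd(m_i, m_j) must divide a_i - a_j for every pair.
Merge one congruence at a time:
  Start: x ≡ 7 (mod 9).
  Combine with x ≡ 4 (mod 12): gcd(9, 12) = 3; 4 - 7 = -3, which IS divisible by 3, so compatible.
    Write x = 7 + 9·t and substitute into x ≡ 4 (mod 12): 9·t ≡ 4 − 7 = -3 (mod 12).
    Divide the congruence (and modulus) by g = 3: 3·t ≡ -1 (mod 4).
    Reduce coefficients mod 4: 3·t ≡ 3 (mod 4).
    The inverse of 3 mod 4 is 3 (since 3·3 = 9 = 2·4 + 1), so t ≡ 3·3 = 9 ≡ 1 (mod 4).
    Then x = 7 + 9·1 = 16, valid modulo lcm(9, 12) = 36: x ≡ 16 (mod 36).
  Combine with x ≡ 4 (mod 6): gcd(36, 6) = 6; 4 - 16 = -12, which IS divisible by 6, so compatible.
    Write x = 16 + 36·t and substitute into x ≡ 4 (mod 6): 36·t ≡ 4 − 16 = -12 (mod 6).
    Divide the congruence (and modulus) by g = 6: 6·t ≡ -2 (mod 1).
    Modulo 1 every t works; take t = 0.
    Then x = 16 + 36·0 = 16, valid modulo lcm(36, 6) = 36: x ≡ 16 (mod 36).
Verify: 16 mod 9 = 7, 16 mod 12 = 4, 16 mod 6 = 4.

x ≡ 16 (mod 36).


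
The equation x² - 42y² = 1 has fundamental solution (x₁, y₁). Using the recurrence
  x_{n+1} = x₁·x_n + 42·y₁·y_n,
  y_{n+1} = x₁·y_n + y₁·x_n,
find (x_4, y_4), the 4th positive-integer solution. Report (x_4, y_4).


Step 1: Find the fundamental solution (x₁, y₁) of x² - 42y² = 1.
  Expand √42 as a continued fraction. a₀ = ⌊√42⌋ = 6; iterate m_{k+1} = d_k·a_k − m_k, d_{k+1} = (42 − m_{k+1}²)/d_k, a_{k+1} = ⌊(a₀ + m_{k+1})/d_{k+1}⌋ (starting m₀ = 0, d₀ = 1), with convergents p_k = a_k·p_{k-1} + p_{k-2}, q_k = a_k·q_{k-1} + q_{k-2} (p₋₁ = 1, q₋₁ = 0):
  k = 0: a₀ = 6; p₀/q₀ = 6/1; p₀² − 42·q₀² = 36 − 42 = -6.
  k = 1: m = 6, d = 6, a = ⌊(6 + 6)/6⌋ = 2; p/q = (2·6 + 1)/(2·1 + 0) = 13/2; p² − 42·q² = 169 − 168 = 1.
  The first convergent with p² − 42·q² = 1 gives the fundamental solution (x₁, y₁) = (13, 2).
Step 2: Apply the recurrence (x_{n+1}, y_{n+1}) = (x₁x_n + 42y₁y_n, x₁y_n + y₁x_n) repeatedly.
  From (x_1, y_1) = (13, 2): x_2 = 13·13 + 42·2·2 = 337; y_2 = 13·2 + 2·13 = 52.
  From (x_2, y_2) = (337, 52): x_3 = 13·337 + 42·2·52 = 8749; y_3 = 13·52 + 2·337 = 1350.
  From (x_3, y_3) = (8749, 1350): x_4 = 13·8749 + 42·2·1350 = 227137; y_4 = 13·1350 + 2·8749 = 35048.
Step 3: Verify x_4² - 42·y_4² = 51591216769 - 51591216768 = 1 (should be 1). ✓

(x_1, y_1) = (13, 2); (x_4, y_4) = (227137, 35048).


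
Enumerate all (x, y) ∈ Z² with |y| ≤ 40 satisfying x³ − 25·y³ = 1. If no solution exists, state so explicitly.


The equation is x³ - 25y³ = 1. For fixed y, x³ = 25·y³ + 1, so a solution requires the RHS to be a perfect cube.
Strategy: iterate y from -40 to 40, compute RHS = 25·y³ + 1, and check whether it is a (positive or negative) perfect cube.
Check small values of y:
  y = 0: RHS = 1 = (1)³ ⇒ x = 1 works.
  y = 1: RHS = 26 is not a perfect cube.
  y = -1: RHS = -24 is not a perfect cube.
  y = 2: RHS = 201 is not a perfect cube.
  y = -2: RHS = -199 is not a perfect cube.
  y = 3: RHS = 676 is not a perfect cube.
  y = -3: RHS = -674 is not a perfect cube.
Continuing the search up to |y| = 40 finds no further solutions beyond those listed.
Collected solutions: (1, 0).

Solutions (with |y| ≤ 40): (1, 0).


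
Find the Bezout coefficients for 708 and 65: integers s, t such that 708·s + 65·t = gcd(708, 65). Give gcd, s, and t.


Euclidean algorithm on (708, 65) — divide until remainder is 0:
  708 = 10 · 65 + 58
  65 = 1 · 58 + 7
  58 = 8 · 7 + 2
  7 = 3 · 2 + 1
  2 = 2 · 1 + 0
gcd(708, 65) = 1.
Track Bezout coefficients alongside the remainders: start with r₀ = 708 = a·1 + b·0 (s = 1, t = 0) and r₁ = 65 = a·0 + b·1 (s = 0, t = 1); each new remainder r_{k+1} = r_{k-1} − q_k·r_k inherits s_{k+1} = s_{k-1} − q_k·s_k, t_{k+1} = t_{k-1} − q_k·t_k, so r_k = a·s_k + b·t_k at every step:
  q = 10: r = 58, s = 1 − 10·0 = 1, t = 0 − 10·1 = -10  (check: 708·1 + 65·(-10) = 58)
  q = 1: r = 7, s = 0 − 1·1 = -1, t = 1 − 1·(-10) = 11  (check: 708·(-1) + 65·11 = 7)
  q = 8: r = 2, s = 1 − 8·(-1) = 9, t = -10 − 8·11 = -98  (check: 708·9 + 65·(-98) = 2)
  q = 3: r = 1, s = -1 − 3·9 = -28, t = 11 − 3·(-98) = 305  (check: 708·(-28) + 65·305 = 1)
The row with r = 1 (the gcd) gives the Bezout coefficients s = -28, t = 305.
Result: 708 · (-28) + 65 · (305) = 1.

gcd(708, 65) = 1; s = -28, t = 305 (check: 708·(-28) + 65·305 = 1).


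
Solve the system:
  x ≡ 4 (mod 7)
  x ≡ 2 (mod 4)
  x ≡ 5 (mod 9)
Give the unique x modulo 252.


Moduli 7, 4, 9 are pairwise coprime; by CRT there is a unique solution modulo M = 7 · 4 · 9 = 252.
Solve pairwise, accumulating the modulus:
  Start with x ≡ 4 (mod 7).
  Combine with x ≡ 2 (mod 4): since gcd(7, 4) = 1, we get a unique residue mod 28.
    Write x = 4 + 7·t and substitute into x ≡ 2 (mod 4): 7·t ≡ 2 − 4 = -2 (mod 4).
    Reduce coefficients mod 4: 3·t ≡ 2 (mod 4).
    The inverse of 3 mod 4 is 3 (since 3·3 = 9 = 2·4 + 1), so t ≡ 3·2 = 6 ≡ 2 (mod 4).
    Then x = 4 + 7·2 = 18, valid modulo lcm(7, 4) = 28: x ≡ 18 (mod 28).
  Combine with x ≡ 5 (mod 9): since gcd(28, 9) = 1, we get a unique residue mod 252.
    Write x = 18 + 28·t and substitute into x ≡ 5 (mod 9): 28·t ≡ 5 − 18 = -13 (mod 9).
    Reduce coefficients mod 9: 1·t ≡ 5 (mod 9).
    So t ≡ 5 (mod 9).
    Then x = 18 + 28·5 = 158, valid modulo lcm(28, 9) = 252: x ≡ 158 (mod 252).
Verify: 158 mod 7 = 4 ✓, 158 mod 4 = 2 ✓, 158 mod 9 = 5 ✓.

x ≡ 158 (mod 252).


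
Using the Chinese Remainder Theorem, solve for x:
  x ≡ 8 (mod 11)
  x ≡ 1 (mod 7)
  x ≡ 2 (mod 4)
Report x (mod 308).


Moduli 11, 7, 4 are pairwise coprime; by CRT there is a unique solution modulo M = 11 · 7 · 4 = 308.
Solve pairwise, accumulating the modulus:
  Start with x ≡ 8 (mod 11).
  Combine with x ≡ 1 (mod 7): since gcd(11, 7) = 1, we get a unique residue mod 77.
    Write x = 8 + 11·t and substitute into x ≡ 1 (mod 7): 11·t ≡ 1 − 8 = -7 (mod 7).
    Reduce coefficients mod 7: 4·t ≡ 0 (mod 7).
    The inverse of 4 mod 7 is 2 (since 4·2 = 8 = 1·7 + 1), so t ≡ 2·0 = 0 ≡ 0 (mod 7).
    Then x = 8 + 11·0 = 8, valid modulo lcm(11, 7) = 77: x ≡ 8 (mod 77).
  Combine with x ≡ 2 (mod 4): since gcd(77, 4) = 1, we get a unique residue mod 308.
    Write x = 8 + 77·t and substitute into x ≡ 2 (mod 4): 77·t ≡ 2 − 8 = -6 (mod 4).
    Reduce coefficients mod 4: 1·t ≡ 2 (mod 4).
    So t ≡ 2 (mod 4).
    Then x = 8 + 77·2 = 162, valid modulo lcm(77, 4) = 308: x ≡ 162 (mod 308).
Verify: 162 mod 11 = 8 ✓, 162 mod 7 = 1 ✓, 162 mod 4 = 2 ✓.

x ≡ 162 (mod 308).


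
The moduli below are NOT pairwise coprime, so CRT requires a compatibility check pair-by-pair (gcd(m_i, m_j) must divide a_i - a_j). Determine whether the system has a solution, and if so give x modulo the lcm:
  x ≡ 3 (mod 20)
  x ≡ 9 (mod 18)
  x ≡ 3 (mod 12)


Moduli 20, 18, 12 are not pairwise coprime, so CRT works modulo lcm(m_i) when all pairwise compatibility conditions hold.
Pairwise compatibility: gcd(m_i, m_j) must divide a_i - a_j for every pair.
Merge one congruence at a time:
  Start: x ≡ 3 (mod 20).
  Combine with x ≡ 9 (mod 18): gcd(20, 18) = 2; 9 - 3 = 6, which IS divisible by 2, so compatible.
    Write x = 3 + 20·t and substitute into x ≡ 9 (mod 18): 20·t ≡ 9 − 3 = 6 (mod 18).
    Divide the congruence (and modulus) by g = 2: 10·t ≡ 3 (mod 9).
    Reduce coefficients mod 9: 1·t ≡ 3 (mod 9).
    So t ≡ 3 (mod 9).
    Then x = 3 + 20·3 = 63, valid modulo lcm(20, 18) = 180: x ≡ 63 (mod 180).
  Combine with x ≡ 3 (mod 12): gcd(180, 12) = 12; 3 - 63 = -60, which IS divisible by 12, so compatible.
    Write x = 63 + 180·t and substitute into x ≡ 3 (mod 12): 180·t ≡ 3 − 63 = -60 (mod 12).
    Divide the congruence (and modulus) by g = 12: 15·t ≡ -5 (mod 1).
    Modulo 1 every t works; take t = 0.
    Then x = 63 + 180·0 = 63, valid modulo lcm(180, 12) = 180: x ≡ 63 (mod 180).
Verify: 63 mod 20 = 3, 63 mod 18 = 9, 63 mod 12 = 3.

x ≡ 63 (mod 180).


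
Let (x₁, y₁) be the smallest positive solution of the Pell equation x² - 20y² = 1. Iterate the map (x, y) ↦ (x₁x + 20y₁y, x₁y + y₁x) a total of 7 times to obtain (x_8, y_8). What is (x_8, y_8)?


Step 1: Find the fundamental solution (x₁, y₁) of x² - 20y² = 1.
  Expand √20 as a continued fraction. a₀ = ⌊√20⌋ = 4; iterate m_{k+1} = d_k·a_k − m_k, d_{k+1} = (20 − m_{k+1}²)/d_k, a_{k+1} = ⌊(a₀ + m_{k+1})/d_{k+1}⌋ (starting m₀ = 0, d₀ = 1), with convergents p_k = a_k·p_{k-1} + p_{k-2}, q_k = a_k·q_{k-1} + q_{k-2} (p₋₁ = 1, q₋₁ = 0):
  k = 0: a₀ = 4; p₀/q₀ = 4/1; p₀² − 20·q₀² = 16 − 20 = -4.
  k = 1: m = 4, d = 4, a = ⌊(4 + 4)/4⌋ = 2; p/q = (2·4 + 1)/(2·1 + 0) = 9/2; p² − 20·q² = 81 − 80 = 1.
  The first convergent with p² − 20·q² = 1 gives the fundamental solution (x₁, y₁) = (9, 2).
Step 2: Apply the recurrence (x_{n+1}, y_{n+1}) = (x₁x_n + 20y₁y_n, x₁y_n + y₁x_n) repeatedly.
  From (x_1, y_1) = (9, 2): x_2 = 9·9 + 20·2·2 = 161; y_2 = 9·2 + 2·9 = 36.
  From (x_2, y_2) = (161, 36): x_3 = 9·161 + 20·2·36 = 2889; y_3 = 9·36 + 2·161 = 646.
  From (x_3, y_3) = (2889, 646): x_4 = 9·2889 + 20·2·646 = 51841; y_4 = 9·646 + 2·2889 = 11592.
  From (x_4, y_4) = (51841, 11592): x_5 = 9·51841 + 20·2·11592 = 930249; y_5 = 9·11592 + 2·51841 = 208010.
  From (x_5, y_5) = (930249, 208010): x_6 = 9·930249 + 20·2·208010 = 16692641; y_6 = 9·208010 + 2·930249 = 3732588.
  From (x_6, y_6) = (16692641, 3732588): x_7 = 9·16692641 + 20·2·3732588 = 299537289; y_7 = 9·3732588 + 2·16692641 = 66978574.
  From (x_7, y_7) = (299537289, 66978574): x_8 = 9·299537289 + 20·2·66978574 = 5374978561; y_8 = 9·66978574 + 2·299537289 = 1201881744.
Step 3: Verify x_8² - 20·y_8² = 28890394531209630721 - 28890394531209630720 = 1 (should be 1). ✓

(x_1, y_1) = (9, 2); (x_8, y_8) = (5374978561, 1201881744).
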